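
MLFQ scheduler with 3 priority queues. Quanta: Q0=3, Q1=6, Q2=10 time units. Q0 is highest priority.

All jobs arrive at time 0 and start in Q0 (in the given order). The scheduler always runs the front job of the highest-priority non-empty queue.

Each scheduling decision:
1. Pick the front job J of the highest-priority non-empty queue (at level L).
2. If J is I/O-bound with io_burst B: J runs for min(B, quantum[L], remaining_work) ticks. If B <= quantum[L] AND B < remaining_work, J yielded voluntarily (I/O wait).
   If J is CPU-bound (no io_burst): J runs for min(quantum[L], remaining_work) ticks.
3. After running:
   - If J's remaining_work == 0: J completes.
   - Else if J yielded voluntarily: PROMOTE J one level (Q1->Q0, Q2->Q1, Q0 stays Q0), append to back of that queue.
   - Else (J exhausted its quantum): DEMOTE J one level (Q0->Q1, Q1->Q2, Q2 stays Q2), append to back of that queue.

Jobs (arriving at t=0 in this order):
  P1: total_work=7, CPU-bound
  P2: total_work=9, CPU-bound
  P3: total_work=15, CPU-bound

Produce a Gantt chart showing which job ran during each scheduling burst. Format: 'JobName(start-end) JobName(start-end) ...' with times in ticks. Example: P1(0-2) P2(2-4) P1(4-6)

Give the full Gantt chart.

Answer: P1(0-3) P2(3-6) P3(6-9) P1(9-13) P2(13-19) P3(19-25) P3(25-31)

Derivation:
t=0-3: P1@Q0 runs 3, rem=4, quantum used, demote→Q1. Q0=[P2,P3] Q1=[P1] Q2=[]
t=3-6: P2@Q0 runs 3, rem=6, quantum used, demote→Q1. Q0=[P3] Q1=[P1,P2] Q2=[]
t=6-9: P3@Q0 runs 3, rem=12, quantum used, demote→Q1. Q0=[] Q1=[P1,P2,P3] Q2=[]
t=9-13: P1@Q1 runs 4, rem=0, completes. Q0=[] Q1=[P2,P3] Q2=[]
t=13-19: P2@Q1 runs 6, rem=0, completes. Q0=[] Q1=[P3] Q2=[]
t=19-25: P3@Q1 runs 6, rem=6, quantum used, demote→Q2. Q0=[] Q1=[] Q2=[P3]
t=25-31: P3@Q2 runs 6, rem=0, completes. Q0=[] Q1=[] Q2=[]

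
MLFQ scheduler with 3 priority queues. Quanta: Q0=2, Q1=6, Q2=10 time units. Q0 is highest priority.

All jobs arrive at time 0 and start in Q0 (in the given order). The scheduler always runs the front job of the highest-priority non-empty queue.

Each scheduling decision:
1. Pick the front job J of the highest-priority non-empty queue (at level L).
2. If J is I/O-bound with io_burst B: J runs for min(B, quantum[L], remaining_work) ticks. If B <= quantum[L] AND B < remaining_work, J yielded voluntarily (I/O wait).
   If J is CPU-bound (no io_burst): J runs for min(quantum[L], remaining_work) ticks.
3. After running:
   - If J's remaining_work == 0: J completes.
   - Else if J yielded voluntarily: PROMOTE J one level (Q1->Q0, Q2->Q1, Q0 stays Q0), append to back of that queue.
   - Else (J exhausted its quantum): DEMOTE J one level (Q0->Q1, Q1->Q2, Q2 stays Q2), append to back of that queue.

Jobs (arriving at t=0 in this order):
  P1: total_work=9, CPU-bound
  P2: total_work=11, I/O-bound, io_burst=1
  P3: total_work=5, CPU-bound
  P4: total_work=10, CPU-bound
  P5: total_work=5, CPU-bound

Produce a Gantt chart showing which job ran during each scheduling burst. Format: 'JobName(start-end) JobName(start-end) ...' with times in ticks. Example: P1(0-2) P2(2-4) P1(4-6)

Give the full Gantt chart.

Answer: P1(0-2) P2(2-3) P3(3-5) P4(5-7) P5(7-9) P2(9-10) P2(10-11) P2(11-12) P2(12-13) P2(13-14) P2(14-15) P2(15-16) P2(16-17) P2(17-18) P2(18-19) P1(19-25) P3(25-28) P4(28-34) P5(34-37) P1(37-38) P4(38-40)

Derivation:
t=0-2: P1@Q0 runs 2, rem=7, quantum used, demote→Q1. Q0=[P2,P3,P4,P5] Q1=[P1] Q2=[]
t=2-3: P2@Q0 runs 1, rem=10, I/O yield, promote→Q0. Q0=[P3,P4,P5,P2] Q1=[P1] Q2=[]
t=3-5: P3@Q0 runs 2, rem=3, quantum used, demote→Q1. Q0=[P4,P5,P2] Q1=[P1,P3] Q2=[]
t=5-7: P4@Q0 runs 2, rem=8, quantum used, demote→Q1. Q0=[P5,P2] Q1=[P1,P3,P4] Q2=[]
t=7-9: P5@Q0 runs 2, rem=3, quantum used, demote→Q1. Q0=[P2] Q1=[P1,P3,P4,P5] Q2=[]
t=9-10: P2@Q0 runs 1, rem=9, I/O yield, promote→Q0. Q0=[P2] Q1=[P1,P3,P4,P5] Q2=[]
t=10-11: P2@Q0 runs 1, rem=8, I/O yield, promote→Q0. Q0=[P2] Q1=[P1,P3,P4,P5] Q2=[]
t=11-12: P2@Q0 runs 1, rem=7, I/O yield, promote→Q0. Q0=[P2] Q1=[P1,P3,P4,P5] Q2=[]
t=12-13: P2@Q0 runs 1, rem=6, I/O yield, promote→Q0. Q0=[P2] Q1=[P1,P3,P4,P5] Q2=[]
t=13-14: P2@Q0 runs 1, rem=5, I/O yield, promote→Q0. Q0=[P2] Q1=[P1,P3,P4,P5] Q2=[]
t=14-15: P2@Q0 runs 1, rem=4, I/O yield, promote→Q0. Q0=[P2] Q1=[P1,P3,P4,P5] Q2=[]
t=15-16: P2@Q0 runs 1, rem=3, I/O yield, promote→Q0. Q0=[P2] Q1=[P1,P3,P4,P5] Q2=[]
t=16-17: P2@Q0 runs 1, rem=2, I/O yield, promote→Q0. Q0=[P2] Q1=[P1,P3,P4,P5] Q2=[]
t=17-18: P2@Q0 runs 1, rem=1, I/O yield, promote→Q0. Q0=[P2] Q1=[P1,P3,P4,P5] Q2=[]
t=18-19: P2@Q0 runs 1, rem=0, completes. Q0=[] Q1=[P1,P3,P4,P5] Q2=[]
t=19-25: P1@Q1 runs 6, rem=1, quantum used, demote→Q2. Q0=[] Q1=[P3,P4,P5] Q2=[P1]
t=25-28: P3@Q1 runs 3, rem=0, completes. Q0=[] Q1=[P4,P5] Q2=[P1]
t=28-34: P4@Q1 runs 6, rem=2, quantum used, demote→Q2. Q0=[] Q1=[P5] Q2=[P1,P4]
t=34-37: P5@Q1 runs 3, rem=0, completes. Q0=[] Q1=[] Q2=[P1,P4]
t=37-38: P1@Q2 runs 1, rem=0, completes. Q0=[] Q1=[] Q2=[P4]
t=38-40: P4@Q2 runs 2, rem=0, completes. Q0=[] Q1=[] Q2=[]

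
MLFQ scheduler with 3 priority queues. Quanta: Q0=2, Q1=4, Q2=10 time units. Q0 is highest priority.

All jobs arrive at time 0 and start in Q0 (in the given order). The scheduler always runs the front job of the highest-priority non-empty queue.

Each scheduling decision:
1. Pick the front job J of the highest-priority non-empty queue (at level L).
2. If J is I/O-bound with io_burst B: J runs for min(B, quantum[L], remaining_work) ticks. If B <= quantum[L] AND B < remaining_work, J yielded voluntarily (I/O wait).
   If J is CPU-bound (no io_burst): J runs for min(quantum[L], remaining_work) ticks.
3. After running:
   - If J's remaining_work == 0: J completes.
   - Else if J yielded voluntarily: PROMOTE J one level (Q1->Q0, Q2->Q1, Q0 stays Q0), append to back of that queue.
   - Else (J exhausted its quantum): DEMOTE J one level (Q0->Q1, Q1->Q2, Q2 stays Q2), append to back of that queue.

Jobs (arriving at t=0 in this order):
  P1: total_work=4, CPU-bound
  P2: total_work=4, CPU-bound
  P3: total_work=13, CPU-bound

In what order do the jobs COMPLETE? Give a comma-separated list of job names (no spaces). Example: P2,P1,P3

t=0-2: P1@Q0 runs 2, rem=2, quantum used, demote→Q1. Q0=[P2,P3] Q1=[P1] Q2=[]
t=2-4: P2@Q0 runs 2, rem=2, quantum used, demote→Q1. Q0=[P3] Q1=[P1,P2] Q2=[]
t=4-6: P3@Q0 runs 2, rem=11, quantum used, demote→Q1. Q0=[] Q1=[P1,P2,P3] Q2=[]
t=6-8: P1@Q1 runs 2, rem=0, completes. Q0=[] Q1=[P2,P3] Q2=[]
t=8-10: P2@Q1 runs 2, rem=0, completes. Q0=[] Q1=[P3] Q2=[]
t=10-14: P3@Q1 runs 4, rem=7, quantum used, demote→Q2. Q0=[] Q1=[] Q2=[P3]
t=14-21: P3@Q2 runs 7, rem=0, completes. Q0=[] Q1=[] Q2=[]

Answer: P1,P2,P3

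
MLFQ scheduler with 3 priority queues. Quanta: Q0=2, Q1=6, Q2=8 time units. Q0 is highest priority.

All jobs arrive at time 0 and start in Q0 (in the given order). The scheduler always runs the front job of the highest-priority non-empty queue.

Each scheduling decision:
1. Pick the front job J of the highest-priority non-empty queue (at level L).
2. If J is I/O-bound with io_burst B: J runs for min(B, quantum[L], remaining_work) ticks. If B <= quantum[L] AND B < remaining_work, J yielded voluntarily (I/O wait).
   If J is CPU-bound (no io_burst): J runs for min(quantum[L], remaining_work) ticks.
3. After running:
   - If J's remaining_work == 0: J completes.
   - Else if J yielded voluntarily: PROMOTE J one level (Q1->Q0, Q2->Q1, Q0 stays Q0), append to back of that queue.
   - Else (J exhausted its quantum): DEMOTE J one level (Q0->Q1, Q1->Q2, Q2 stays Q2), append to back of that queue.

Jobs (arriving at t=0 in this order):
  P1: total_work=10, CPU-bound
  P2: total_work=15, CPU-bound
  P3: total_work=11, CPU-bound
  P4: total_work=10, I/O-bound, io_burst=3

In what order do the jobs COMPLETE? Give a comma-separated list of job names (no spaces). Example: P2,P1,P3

t=0-2: P1@Q0 runs 2, rem=8, quantum used, demote→Q1. Q0=[P2,P3,P4] Q1=[P1] Q2=[]
t=2-4: P2@Q0 runs 2, rem=13, quantum used, demote→Q1. Q0=[P3,P4] Q1=[P1,P2] Q2=[]
t=4-6: P3@Q0 runs 2, rem=9, quantum used, demote→Q1. Q0=[P4] Q1=[P1,P2,P3] Q2=[]
t=6-8: P4@Q0 runs 2, rem=8, quantum used, demote→Q1. Q0=[] Q1=[P1,P2,P3,P4] Q2=[]
t=8-14: P1@Q1 runs 6, rem=2, quantum used, demote→Q2. Q0=[] Q1=[P2,P3,P4] Q2=[P1]
t=14-20: P2@Q1 runs 6, rem=7, quantum used, demote→Q2. Q0=[] Q1=[P3,P4] Q2=[P1,P2]
t=20-26: P3@Q1 runs 6, rem=3, quantum used, demote→Q2. Q0=[] Q1=[P4] Q2=[P1,P2,P3]
t=26-29: P4@Q1 runs 3, rem=5, I/O yield, promote→Q0. Q0=[P4] Q1=[] Q2=[P1,P2,P3]
t=29-31: P4@Q0 runs 2, rem=3, quantum used, demote→Q1. Q0=[] Q1=[P4] Q2=[P1,P2,P3]
t=31-34: P4@Q1 runs 3, rem=0, completes. Q0=[] Q1=[] Q2=[P1,P2,P3]
t=34-36: P1@Q2 runs 2, rem=0, completes. Q0=[] Q1=[] Q2=[P2,P3]
t=36-43: P2@Q2 runs 7, rem=0, completes. Q0=[] Q1=[] Q2=[P3]
t=43-46: P3@Q2 runs 3, rem=0, completes. Q0=[] Q1=[] Q2=[]

Answer: P4,P1,P2,P3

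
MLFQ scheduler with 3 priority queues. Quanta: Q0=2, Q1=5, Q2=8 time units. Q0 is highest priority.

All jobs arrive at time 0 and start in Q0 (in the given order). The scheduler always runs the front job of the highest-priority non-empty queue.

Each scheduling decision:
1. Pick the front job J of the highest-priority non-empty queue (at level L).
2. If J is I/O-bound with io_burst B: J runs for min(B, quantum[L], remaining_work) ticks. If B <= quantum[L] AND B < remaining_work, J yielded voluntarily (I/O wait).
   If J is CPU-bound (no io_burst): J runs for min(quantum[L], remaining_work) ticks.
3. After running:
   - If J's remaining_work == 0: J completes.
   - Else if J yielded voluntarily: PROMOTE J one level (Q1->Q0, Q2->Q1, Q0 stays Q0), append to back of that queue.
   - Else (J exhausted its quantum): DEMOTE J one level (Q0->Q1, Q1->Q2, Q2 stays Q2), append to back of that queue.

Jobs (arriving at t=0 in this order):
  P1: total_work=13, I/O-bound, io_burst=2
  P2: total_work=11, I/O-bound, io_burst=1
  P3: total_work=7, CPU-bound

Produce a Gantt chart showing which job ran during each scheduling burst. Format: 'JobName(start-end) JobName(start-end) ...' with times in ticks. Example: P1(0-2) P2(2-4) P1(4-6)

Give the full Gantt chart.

Answer: P1(0-2) P2(2-3) P3(3-5) P1(5-7) P2(7-8) P1(8-10) P2(10-11) P1(11-13) P2(13-14) P1(14-16) P2(16-17) P1(17-19) P2(19-20) P1(20-21) P2(21-22) P2(22-23) P2(23-24) P2(24-25) P2(25-26) P3(26-31)

Derivation:
t=0-2: P1@Q0 runs 2, rem=11, I/O yield, promote→Q0. Q0=[P2,P3,P1] Q1=[] Q2=[]
t=2-3: P2@Q0 runs 1, rem=10, I/O yield, promote→Q0. Q0=[P3,P1,P2] Q1=[] Q2=[]
t=3-5: P3@Q0 runs 2, rem=5, quantum used, demote→Q1. Q0=[P1,P2] Q1=[P3] Q2=[]
t=5-7: P1@Q0 runs 2, rem=9, I/O yield, promote→Q0. Q0=[P2,P1] Q1=[P3] Q2=[]
t=7-8: P2@Q0 runs 1, rem=9, I/O yield, promote→Q0. Q0=[P1,P2] Q1=[P3] Q2=[]
t=8-10: P1@Q0 runs 2, rem=7, I/O yield, promote→Q0. Q0=[P2,P1] Q1=[P3] Q2=[]
t=10-11: P2@Q0 runs 1, rem=8, I/O yield, promote→Q0. Q0=[P1,P2] Q1=[P3] Q2=[]
t=11-13: P1@Q0 runs 2, rem=5, I/O yield, promote→Q0. Q0=[P2,P1] Q1=[P3] Q2=[]
t=13-14: P2@Q0 runs 1, rem=7, I/O yield, promote→Q0. Q0=[P1,P2] Q1=[P3] Q2=[]
t=14-16: P1@Q0 runs 2, rem=3, I/O yield, promote→Q0. Q0=[P2,P1] Q1=[P3] Q2=[]
t=16-17: P2@Q0 runs 1, rem=6, I/O yield, promote→Q0. Q0=[P1,P2] Q1=[P3] Q2=[]
t=17-19: P1@Q0 runs 2, rem=1, I/O yield, promote→Q0. Q0=[P2,P1] Q1=[P3] Q2=[]
t=19-20: P2@Q0 runs 1, rem=5, I/O yield, promote→Q0. Q0=[P1,P2] Q1=[P3] Q2=[]
t=20-21: P1@Q0 runs 1, rem=0, completes. Q0=[P2] Q1=[P3] Q2=[]
t=21-22: P2@Q0 runs 1, rem=4, I/O yield, promote→Q0. Q0=[P2] Q1=[P3] Q2=[]
t=22-23: P2@Q0 runs 1, rem=3, I/O yield, promote→Q0. Q0=[P2] Q1=[P3] Q2=[]
t=23-24: P2@Q0 runs 1, rem=2, I/O yield, promote→Q0. Q0=[P2] Q1=[P3] Q2=[]
t=24-25: P2@Q0 runs 1, rem=1, I/O yield, promote→Q0. Q0=[P2] Q1=[P3] Q2=[]
t=25-26: P2@Q0 runs 1, rem=0, completes. Q0=[] Q1=[P3] Q2=[]
t=26-31: P3@Q1 runs 5, rem=0, completes. Q0=[] Q1=[] Q2=[]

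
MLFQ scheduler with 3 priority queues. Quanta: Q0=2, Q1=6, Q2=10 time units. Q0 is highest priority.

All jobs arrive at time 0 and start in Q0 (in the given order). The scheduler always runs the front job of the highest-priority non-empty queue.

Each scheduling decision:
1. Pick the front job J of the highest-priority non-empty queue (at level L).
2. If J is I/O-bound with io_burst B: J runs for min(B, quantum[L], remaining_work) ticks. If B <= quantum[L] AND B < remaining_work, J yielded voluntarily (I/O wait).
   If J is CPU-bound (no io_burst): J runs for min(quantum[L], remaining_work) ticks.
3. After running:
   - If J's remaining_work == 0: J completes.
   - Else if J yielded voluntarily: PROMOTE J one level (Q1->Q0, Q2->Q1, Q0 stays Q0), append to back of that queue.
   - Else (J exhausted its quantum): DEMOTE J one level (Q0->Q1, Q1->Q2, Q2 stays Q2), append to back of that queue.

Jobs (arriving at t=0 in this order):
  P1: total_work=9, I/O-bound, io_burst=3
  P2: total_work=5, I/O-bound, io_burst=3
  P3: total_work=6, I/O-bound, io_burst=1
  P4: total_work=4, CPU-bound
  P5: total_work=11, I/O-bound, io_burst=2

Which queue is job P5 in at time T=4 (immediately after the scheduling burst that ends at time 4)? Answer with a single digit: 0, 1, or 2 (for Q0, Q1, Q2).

t=0-2: P1@Q0 runs 2, rem=7, quantum used, demote→Q1. Q0=[P2,P3,P4,P5] Q1=[P1] Q2=[]
t=2-4: P2@Q0 runs 2, rem=3, quantum used, demote→Q1. Q0=[P3,P4,P5] Q1=[P1,P2] Q2=[]
t=4-5: P3@Q0 runs 1, rem=5, I/O yield, promote→Q0. Q0=[P4,P5,P3] Q1=[P1,P2] Q2=[]
t=5-7: P4@Q0 runs 2, rem=2, quantum used, demote→Q1. Q0=[P5,P3] Q1=[P1,P2,P4] Q2=[]
t=7-9: P5@Q0 runs 2, rem=9, I/O yield, promote→Q0. Q0=[P3,P5] Q1=[P1,P2,P4] Q2=[]
t=9-10: P3@Q0 runs 1, rem=4, I/O yield, promote→Q0. Q0=[P5,P3] Q1=[P1,P2,P4] Q2=[]
t=10-12: P5@Q0 runs 2, rem=7, I/O yield, promote→Q0. Q0=[P3,P5] Q1=[P1,P2,P4] Q2=[]
t=12-13: P3@Q0 runs 1, rem=3, I/O yield, promote→Q0. Q0=[P5,P3] Q1=[P1,P2,P4] Q2=[]
t=13-15: P5@Q0 runs 2, rem=5, I/O yield, promote→Q0. Q0=[P3,P5] Q1=[P1,P2,P4] Q2=[]
t=15-16: P3@Q0 runs 1, rem=2, I/O yield, promote→Q0. Q0=[P5,P3] Q1=[P1,P2,P4] Q2=[]
t=16-18: P5@Q0 runs 2, rem=3, I/O yield, promote→Q0. Q0=[P3,P5] Q1=[P1,P2,P4] Q2=[]
t=18-19: P3@Q0 runs 1, rem=1, I/O yield, promote→Q0. Q0=[P5,P3] Q1=[P1,P2,P4] Q2=[]
t=19-21: P5@Q0 runs 2, rem=1, I/O yield, promote→Q0. Q0=[P3,P5] Q1=[P1,P2,P4] Q2=[]
t=21-22: P3@Q0 runs 1, rem=0, completes. Q0=[P5] Q1=[P1,P2,P4] Q2=[]
t=22-23: P5@Q0 runs 1, rem=0, completes. Q0=[] Q1=[P1,P2,P4] Q2=[]
t=23-26: P1@Q1 runs 3, rem=4, I/O yield, promote→Q0. Q0=[P1] Q1=[P2,P4] Q2=[]
t=26-28: P1@Q0 runs 2, rem=2, quantum used, demote→Q1. Q0=[] Q1=[P2,P4,P1] Q2=[]
t=28-31: P2@Q1 runs 3, rem=0, completes. Q0=[] Q1=[P4,P1] Q2=[]
t=31-33: P4@Q1 runs 2, rem=0, completes. Q0=[] Q1=[P1] Q2=[]
t=33-35: P1@Q1 runs 2, rem=0, completes. Q0=[] Q1=[] Q2=[]

Answer: 0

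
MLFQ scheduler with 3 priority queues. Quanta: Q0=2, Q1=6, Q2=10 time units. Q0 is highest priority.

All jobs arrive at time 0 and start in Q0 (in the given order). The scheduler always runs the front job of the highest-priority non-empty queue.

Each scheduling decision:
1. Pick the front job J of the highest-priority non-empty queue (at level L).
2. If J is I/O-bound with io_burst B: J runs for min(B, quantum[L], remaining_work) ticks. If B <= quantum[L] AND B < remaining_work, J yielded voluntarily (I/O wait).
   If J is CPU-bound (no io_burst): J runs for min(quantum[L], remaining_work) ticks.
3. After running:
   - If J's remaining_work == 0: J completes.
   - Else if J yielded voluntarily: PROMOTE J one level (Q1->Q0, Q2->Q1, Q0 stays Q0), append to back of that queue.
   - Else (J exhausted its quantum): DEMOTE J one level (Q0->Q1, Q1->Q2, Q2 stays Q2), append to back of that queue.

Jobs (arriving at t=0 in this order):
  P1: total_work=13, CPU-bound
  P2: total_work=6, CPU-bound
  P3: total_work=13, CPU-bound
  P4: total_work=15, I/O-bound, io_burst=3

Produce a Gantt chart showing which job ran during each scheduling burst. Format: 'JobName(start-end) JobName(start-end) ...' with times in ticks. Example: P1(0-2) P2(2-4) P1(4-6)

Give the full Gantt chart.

Answer: P1(0-2) P2(2-4) P3(4-6) P4(6-8) P1(8-14) P2(14-18) P3(18-24) P4(24-27) P4(27-29) P4(29-32) P4(32-34) P4(34-37) P1(37-42) P3(42-47)

Derivation:
t=0-2: P1@Q0 runs 2, rem=11, quantum used, demote→Q1. Q0=[P2,P3,P4] Q1=[P1] Q2=[]
t=2-4: P2@Q0 runs 2, rem=4, quantum used, demote→Q1. Q0=[P3,P4] Q1=[P1,P2] Q2=[]
t=4-6: P3@Q0 runs 2, rem=11, quantum used, demote→Q1. Q0=[P4] Q1=[P1,P2,P3] Q2=[]
t=6-8: P4@Q0 runs 2, rem=13, quantum used, demote→Q1. Q0=[] Q1=[P1,P2,P3,P4] Q2=[]
t=8-14: P1@Q1 runs 6, rem=5, quantum used, demote→Q2. Q0=[] Q1=[P2,P3,P4] Q2=[P1]
t=14-18: P2@Q1 runs 4, rem=0, completes. Q0=[] Q1=[P3,P4] Q2=[P1]
t=18-24: P3@Q1 runs 6, rem=5, quantum used, demote→Q2. Q0=[] Q1=[P4] Q2=[P1,P3]
t=24-27: P4@Q1 runs 3, rem=10, I/O yield, promote→Q0. Q0=[P4] Q1=[] Q2=[P1,P3]
t=27-29: P4@Q0 runs 2, rem=8, quantum used, demote→Q1. Q0=[] Q1=[P4] Q2=[P1,P3]
t=29-32: P4@Q1 runs 3, rem=5, I/O yield, promote→Q0. Q0=[P4] Q1=[] Q2=[P1,P3]
t=32-34: P4@Q0 runs 2, rem=3, quantum used, demote→Q1. Q0=[] Q1=[P4] Q2=[P1,P3]
t=34-37: P4@Q1 runs 3, rem=0, completes. Q0=[] Q1=[] Q2=[P1,P3]
t=37-42: P1@Q2 runs 5, rem=0, completes. Q0=[] Q1=[] Q2=[P3]
t=42-47: P3@Q2 runs 5, rem=0, completes. Q0=[] Q1=[] Q2=[]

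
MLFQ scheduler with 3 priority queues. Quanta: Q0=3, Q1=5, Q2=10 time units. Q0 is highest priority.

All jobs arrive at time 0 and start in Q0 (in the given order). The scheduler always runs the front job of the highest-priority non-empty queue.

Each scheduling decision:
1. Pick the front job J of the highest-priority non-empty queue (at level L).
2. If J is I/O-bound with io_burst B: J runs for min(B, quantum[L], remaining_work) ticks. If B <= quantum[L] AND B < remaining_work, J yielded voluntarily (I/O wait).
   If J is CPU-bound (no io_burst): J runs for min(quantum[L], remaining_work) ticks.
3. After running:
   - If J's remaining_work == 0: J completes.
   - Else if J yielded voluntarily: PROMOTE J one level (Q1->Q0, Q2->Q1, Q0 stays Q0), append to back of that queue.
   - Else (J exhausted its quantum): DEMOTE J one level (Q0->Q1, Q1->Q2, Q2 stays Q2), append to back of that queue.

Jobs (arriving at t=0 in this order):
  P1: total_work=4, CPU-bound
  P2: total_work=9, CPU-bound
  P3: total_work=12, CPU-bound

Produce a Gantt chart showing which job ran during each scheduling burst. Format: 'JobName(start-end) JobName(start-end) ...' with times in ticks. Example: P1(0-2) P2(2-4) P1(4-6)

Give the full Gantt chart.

Answer: P1(0-3) P2(3-6) P3(6-9) P1(9-10) P2(10-15) P3(15-20) P2(20-21) P3(21-25)

Derivation:
t=0-3: P1@Q0 runs 3, rem=1, quantum used, demote→Q1. Q0=[P2,P3] Q1=[P1] Q2=[]
t=3-6: P2@Q0 runs 3, rem=6, quantum used, demote→Q1. Q0=[P3] Q1=[P1,P2] Q2=[]
t=6-9: P3@Q0 runs 3, rem=9, quantum used, demote→Q1. Q0=[] Q1=[P1,P2,P3] Q2=[]
t=9-10: P1@Q1 runs 1, rem=0, completes. Q0=[] Q1=[P2,P3] Q2=[]
t=10-15: P2@Q1 runs 5, rem=1, quantum used, demote→Q2. Q0=[] Q1=[P3] Q2=[P2]
t=15-20: P3@Q1 runs 5, rem=4, quantum used, demote→Q2. Q0=[] Q1=[] Q2=[P2,P3]
t=20-21: P2@Q2 runs 1, rem=0, completes. Q0=[] Q1=[] Q2=[P3]
t=21-25: P3@Q2 runs 4, rem=0, completes. Q0=[] Q1=[] Q2=[]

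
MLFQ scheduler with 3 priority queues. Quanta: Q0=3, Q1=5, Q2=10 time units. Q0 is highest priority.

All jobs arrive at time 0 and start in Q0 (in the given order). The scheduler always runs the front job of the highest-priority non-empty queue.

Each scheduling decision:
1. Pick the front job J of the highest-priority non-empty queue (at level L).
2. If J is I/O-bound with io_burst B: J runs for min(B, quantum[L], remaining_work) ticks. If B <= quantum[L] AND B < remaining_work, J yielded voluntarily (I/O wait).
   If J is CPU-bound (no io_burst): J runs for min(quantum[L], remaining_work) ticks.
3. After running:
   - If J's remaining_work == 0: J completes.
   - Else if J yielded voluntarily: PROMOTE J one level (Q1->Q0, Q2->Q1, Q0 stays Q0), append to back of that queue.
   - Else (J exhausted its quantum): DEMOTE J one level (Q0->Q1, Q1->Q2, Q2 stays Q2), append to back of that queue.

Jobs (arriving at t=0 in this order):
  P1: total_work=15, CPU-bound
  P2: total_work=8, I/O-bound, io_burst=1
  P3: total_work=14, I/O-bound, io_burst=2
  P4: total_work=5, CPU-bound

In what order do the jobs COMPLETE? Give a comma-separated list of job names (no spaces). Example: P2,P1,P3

t=0-3: P1@Q0 runs 3, rem=12, quantum used, demote→Q1. Q0=[P2,P3,P4] Q1=[P1] Q2=[]
t=3-4: P2@Q0 runs 1, rem=7, I/O yield, promote→Q0. Q0=[P3,P4,P2] Q1=[P1] Q2=[]
t=4-6: P3@Q0 runs 2, rem=12, I/O yield, promote→Q0. Q0=[P4,P2,P3] Q1=[P1] Q2=[]
t=6-9: P4@Q0 runs 3, rem=2, quantum used, demote→Q1. Q0=[P2,P3] Q1=[P1,P4] Q2=[]
t=9-10: P2@Q0 runs 1, rem=6, I/O yield, promote→Q0. Q0=[P3,P2] Q1=[P1,P4] Q2=[]
t=10-12: P3@Q0 runs 2, rem=10, I/O yield, promote→Q0. Q0=[P2,P3] Q1=[P1,P4] Q2=[]
t=12-13: P2@Q0 runs 1, rem=5, I/O yield, promote→Q0. Q0=[P3,P2] Q1=[P1,P4] Q2=[]
t=13-15: P3@Q0 runs 2, rem=8, I/O yield, promote→Q0. Q0=[P2,P3] Q1=[P1,P4] Q2=[]
t=15-16: P2@Q0 runs 1, rem=4, I/O yield, promote→Q0. Q0=[P3,P2] Q1=[P1,P4] Q2=[]
t=16-18: P3@Q0 runs 2, rem=6, I/O yield, promote→Q0. Q0=[P2,P3] Q1=[P1,P4] Q2=[]
t=18-19: P2@Q0 runs 1, rem=3, I/O yield, promote→Q0. Q0=[P3,P2] Q1=[P1,P4] Q2=[]
t=19-21: P3@Q0 runs 2, rem=4, I/O yield, promote→Q0. Q0=[P2,P3] Q1=[P1,P4] Q2=[]
t=21-22: P2@Q0 runs 1, rem=2, I/O yield, promote→Q0. Q0=[P3,P2] Q1=[P1,P4] Q2=[]
t=22-24: P3@Q0 runs 2, rem=2, I/O yield, promote→Q0. Q0=[P2,P3] Q1=[P1,P4] Q2=[]
t=24-25: P2@Q0 runs 1, rem=1, I/O yield, promote→Q0. Q0=[P3,P2] Q1=[P1,P4] Q2=[]
t=25-27: P3@Q0 runs 2, rem=0, completes. Q0=[P2] Q1=[P1,P4] Q2=[]
t=27-28: P2@Q0 runs 1, rem=0, completes. Q0=[] Q1=[P1,P4] Q2=[]
t=28-33: P1@Q1 runs 5, rem=7, quantum used, demote→Q2. Q0=[] Q1=[P4] Q2=[P1]
t=33-35: P4@Q1 runs 2, rem=0, completes. Q0=[] Q1=[] Q2=[P1]
t=35-42: P1@Q2 runs 7, rem=0, completes. Q0=[] Q1=[] Q2=[]

Answer: P3,P2,P4,P1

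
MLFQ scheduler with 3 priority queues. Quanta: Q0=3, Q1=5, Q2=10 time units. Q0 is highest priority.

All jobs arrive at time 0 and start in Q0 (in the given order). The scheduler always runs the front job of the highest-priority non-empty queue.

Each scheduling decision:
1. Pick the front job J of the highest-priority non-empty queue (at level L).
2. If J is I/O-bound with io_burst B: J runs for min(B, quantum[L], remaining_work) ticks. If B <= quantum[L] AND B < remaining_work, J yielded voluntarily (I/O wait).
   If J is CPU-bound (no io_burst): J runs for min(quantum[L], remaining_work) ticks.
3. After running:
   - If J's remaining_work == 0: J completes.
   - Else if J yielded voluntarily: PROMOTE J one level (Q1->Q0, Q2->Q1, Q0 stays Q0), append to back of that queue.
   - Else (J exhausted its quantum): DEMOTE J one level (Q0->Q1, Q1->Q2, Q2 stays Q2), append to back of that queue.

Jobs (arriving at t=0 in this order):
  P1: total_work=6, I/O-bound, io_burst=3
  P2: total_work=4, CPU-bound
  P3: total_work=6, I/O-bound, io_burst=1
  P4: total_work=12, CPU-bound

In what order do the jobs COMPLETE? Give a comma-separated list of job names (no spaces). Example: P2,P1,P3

t=0-3: P1@Q0 runs 3, rem=3, I/O yield, promote→Q0. Q0=[P2,P3,P4,P1] Q1=[] Q2=[]
t=3-6: P2@Q0 runs 3, rem=1, quantum used, demote→Q1. Q0=[P3,P4,P1] Q1=[P2] Q2=[]
t=6-7: P3@Q0 runs 1, rem=5, I/O yield, promote→Q0. Q0=[P4,P1,P3] Q1=[P2] Q2=[]
t=7-10: P4@Q0 runs 3, rem=9, quantum used, demote→Q1. Q0=[P1,P3] Q1=[P2,P4] Q2=[]
t=10-13: P1@Q0 runs 3, rem=0, completes. Q0=[P3] Q1=[P2,P4] Q2=[]
t=13-14: P3@Q0 runs 1, rem=4, I/O yield, promote→Q0. Q0=[P3] Q1=[P2,P4] Q2=[]
t=14-15: P3@Q0 runs 1, rem=3, I/O yield, promote→Q0. Q0=[P3] Q1=[P2,P4] Q2=[]
t=15-16: P3@Q0 runs 1, rem=2, I/O yield, promote→Q0. Q0=[P3] Q1=[P2,P4] Q2=[]
t=16-17: P3@Q0 runs 1, rem=1, I/O yield, promote→Q0. Q0=[P3] Q1=[P2,P4] Q2=[]
t=17-18: P3@Q0 runs 1, rem=0, completes. Q0=[] Q1=[P2,P4] Q2=[]
t=18-19: P2@Q1 runs 1, rem=0, completes. Q0=[] Q1=[P4] Q2=[]
t=19-24: P4@Q1 runs 5, rem=4, quantum used, demote→Q2. Q0=[] Q1=[] Q2=[P4]
t=24-28: P4@Q2 runs 4, rem=0, completes. Q0=[] Q1=[] Q2=[]

Answer: P1,P3,P2,P4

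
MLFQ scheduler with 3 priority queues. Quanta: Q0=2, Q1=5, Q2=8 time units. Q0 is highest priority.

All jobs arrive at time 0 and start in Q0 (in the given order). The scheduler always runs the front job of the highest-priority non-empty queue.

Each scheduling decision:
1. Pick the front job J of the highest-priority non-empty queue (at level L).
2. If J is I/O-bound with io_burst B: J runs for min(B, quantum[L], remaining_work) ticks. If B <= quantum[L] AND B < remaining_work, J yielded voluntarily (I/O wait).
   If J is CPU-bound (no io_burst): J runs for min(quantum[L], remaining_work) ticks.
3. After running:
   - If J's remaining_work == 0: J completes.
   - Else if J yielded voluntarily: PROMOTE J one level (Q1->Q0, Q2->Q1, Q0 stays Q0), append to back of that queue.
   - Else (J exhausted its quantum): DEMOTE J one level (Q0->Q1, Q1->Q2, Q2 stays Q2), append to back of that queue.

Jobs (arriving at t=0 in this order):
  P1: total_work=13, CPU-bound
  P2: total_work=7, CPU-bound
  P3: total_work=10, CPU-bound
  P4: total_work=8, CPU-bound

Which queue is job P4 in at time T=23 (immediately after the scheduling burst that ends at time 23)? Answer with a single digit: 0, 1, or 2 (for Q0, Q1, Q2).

Answer: 1

Derivation:
t=0-2: P1@Q0 runs 2, rem=11, quantum used, demote→Q1. Q0=[P2,P3,P4] Q1=[P1] Q2=[]
t=2-4: P2@Q0 runs 2, rem=5, quantum used, demote→Q1. Q0=[P3,P4] Q1=[P1,P2] Q2=[]
t=4-6: P3@Q0 runs 2, rem=8, quantum used, demote→Q1. Q0=[P4] Q1=[P1,P2,P3] Q2=[]
t=6-8: P4@Q0 runs 2, rem=6, quantum used, demote→Q1. Q0=[] Q1=[P1,P2,P3,P4] Q2=[]
t=8-13: P1@Q1 runs 5, rem=6, quantum used, demote→Q2. Q0=[] Q1=[P2,P3,P4] Q2=[P1]
t=13-18: P2@Q1 runs 5, rem=0, completes. Q0=[] Q1=[P3,P4] Q2=[P1]
t=18-23: P3@Q1 runs 5, rem=3, quantum used, demote→Q2. Q0=[] Q1=[P4] Q2=[P1,P3]
t=23-28: P4@Q1 runs 5, rem=1, quantum used, demote→Q2. Q0=[] Q1=[] Q2=[P1,P3,P4]
t=28-34: P1@Q2 runs 6, rem=0, completes. Q0=[] Q1=[] Q2=[P3,P4]
t=34-37: P3@Q2 runs 3, rem=0, completes. Q0=[] Q1=[] Q2=[P4]
t=37-38: P4@Q2 runs 1, rem=0, completes. Q0=[] Q1=[] Q2=[]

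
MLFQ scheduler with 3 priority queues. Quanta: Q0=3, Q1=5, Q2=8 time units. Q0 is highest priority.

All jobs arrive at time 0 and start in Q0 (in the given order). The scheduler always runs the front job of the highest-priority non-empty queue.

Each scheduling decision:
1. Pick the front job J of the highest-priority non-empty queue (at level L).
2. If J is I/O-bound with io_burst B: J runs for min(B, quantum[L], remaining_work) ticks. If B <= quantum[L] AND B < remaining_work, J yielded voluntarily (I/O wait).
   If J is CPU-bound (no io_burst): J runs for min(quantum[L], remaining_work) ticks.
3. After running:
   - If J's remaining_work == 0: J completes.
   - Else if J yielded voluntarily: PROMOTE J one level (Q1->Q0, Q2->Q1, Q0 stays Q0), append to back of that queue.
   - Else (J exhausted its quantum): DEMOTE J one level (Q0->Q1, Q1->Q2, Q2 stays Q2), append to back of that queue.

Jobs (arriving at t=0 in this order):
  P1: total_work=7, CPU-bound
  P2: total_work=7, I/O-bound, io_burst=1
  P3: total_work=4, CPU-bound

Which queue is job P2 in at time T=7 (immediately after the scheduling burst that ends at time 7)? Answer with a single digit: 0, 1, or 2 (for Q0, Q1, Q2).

Answer: 0

Derivation:
t=0-3: P1@Q0 runs 3, rem=4, quantum used, demote→Q1. Q0=[P2,P3] Q1=[P1] Q2=[]
t=3-4: P2@Q0 runs 1, rem=6, I/O yield, promote→Q0. Q0=[P3,P2] Q1=[P1] Q2=[]
t=4-7: P3@Q0 runs 3, rem=1, quantum used, demote→Q1. Q0=[P2] Q1=[P1,P3] Q2=[]
t=7-8: P2@Q0 runs 1, rem=5, I/O yield, promote→Q0. Q0=[P2] Q1=[P1,P3] Q2=[]
t=8-9: P2@Q0 runs 1, rem=4, I/O yield, promote→Q0. Q0=[P2] Q1=[P1,P3] Q2=[]
t=9-10: P2@Q0 runs 1, rem=3, I/O yield, promote→Q0. Q0=[P2] Q1=[P1,P3] Q2=[]
t=10-11: P2@Q0 runs 1, rem=2, I/O yield, promote→Q0. Q0=[P2] Q1=[P1,P3] Q2=[]
t=11-12: P2@Q0 runs 1, rem=1, I/O yield, promote→Q0. Q0=[P2] Q1=[P1,P3] Q2=[]
t=12-13: P2@Q0 runs 1, rem=0, completes. Q0=[] Q1=[P1,P3] Q2=[]
t=13-17: P1@Q1 runs 4, rem=0, completes. Q0=[] Q1=[P3] Q2=[]
t=17-18: P3@Q1 runs 1, rem=0, completes. Q0=[] Q1=[] Q2=[]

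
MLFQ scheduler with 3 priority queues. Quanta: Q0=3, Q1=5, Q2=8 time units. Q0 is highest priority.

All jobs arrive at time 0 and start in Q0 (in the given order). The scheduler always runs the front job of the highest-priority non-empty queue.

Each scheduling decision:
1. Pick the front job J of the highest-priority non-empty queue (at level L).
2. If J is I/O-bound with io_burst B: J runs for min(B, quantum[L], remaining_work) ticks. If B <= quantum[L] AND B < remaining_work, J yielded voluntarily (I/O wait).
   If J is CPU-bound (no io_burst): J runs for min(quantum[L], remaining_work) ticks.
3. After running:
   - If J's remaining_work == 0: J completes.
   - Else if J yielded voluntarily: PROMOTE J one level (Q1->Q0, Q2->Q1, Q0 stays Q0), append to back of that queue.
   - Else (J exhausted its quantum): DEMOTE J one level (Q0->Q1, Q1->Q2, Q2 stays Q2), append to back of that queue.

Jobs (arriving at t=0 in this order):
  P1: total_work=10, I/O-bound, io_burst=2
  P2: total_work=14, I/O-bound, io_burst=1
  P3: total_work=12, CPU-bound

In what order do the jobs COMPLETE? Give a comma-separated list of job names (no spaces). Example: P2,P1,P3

Answer: P1,P2,P3

Derivation:
t=0-2: P1@Q0 runs 2, rem=8, I/O yield, promote→Q0. Q0=[P2,P3,P1] Q1=[] Q2=[]
t=2-3: P2@Q0 runs 1, rem=13, I/O yield, promote→Q0. Q0=[P3,P1,P2] Q1=[] Q2=[]
t=3-6: P3@Q0 runs 3, rem=9, quantum used, demote→Q1. Q0=[P1,P2] Q1=[P3] Q2=[]
t=6-8: P1@Q0 runs 2, rem=6, I/O yield, promote→Q0. Q0=[P2,P1] Q1=[P3] Q2=[]
t=8-9: P2@Q0 runs 1, rem=12, I/O yield, promote→Q0. Q0=[P1,P2] Q1=[P3] Q2=[]
t=9-11: P1@Q0 runs 2, rem=4, I/O yield, promote→Q0. Q0=[P2,P1] Q1=[P3] Q2=[]
t=11-12: P2@Q0 runs 1, rem=11, I/O yield, promote→Q0. Q0=[P1,P2] Q1=[P3] Q2=[]
t=12-14: P1@Q0 runs 2, rem=2, I/O yield, promote→Q0. Q0=[P2,P1] Q1=[P3] Q2=[]
t=14-15: P2@Q0 runs 1, rem=10, I/O yield, promote→Q0. Q0=[P1,P2] Q1=[P3] Q2=[]
t=15-17: P1@Q0 runs 2, rem=0, completes. Q0=[P2] Q1=[P3] Q2=[]
t=17-18: P2@Q0 runs 1, rem=9, I/O yield, promote→Q0. Q0=[P2] Q1=[P3] Q2=[]
t=18-19: P2@Q0 runs 1, rem=8, I/O yield, promote→Q0. Q0=[P2] Q1=[P3] Q2=[]
t=19-20: P2@Q0 runs 1, rem=7, I/O yield, promote→Q0. Q0=[P2] Q1=[P3] Q2=[]
t=20-21: P2@Q0 runs 1, rem=6, I/O yield, promote→Q0. Q0=[P2] Q1=[P3] Q2=[]
t=21-22: P2@Q0 runs 1, rem=5, I/O yield, promote→Q0. Q0=[P2] Q1=[P3] Q2=[]
t=22-23: P2@Q0 runs 1, rem=4, I/O yield, promote→Q0. Q0=[P2] Q1=[P3] Q2=[]
t=23-24: P2@Q0 runs 1, rem=3, I/O yield, promote→Q0. Q0=[P2] Q1=[P3] Q2=[]
t=24-25: P2@Q0 runs 1, rem=2, I/O yield, promote→Q0. Q0=[P2] Q1=[P3] Q2=[]
t=25-26: P2@Q0 runs 1, rem=1, I/O yield, promote→Q0. Q0=[P2] Q1=[P3] Q2=[]
t=26-27: P2@Q0 runs 1, rem=0, completes. Q0=[] Q1=[P3] Q2=[]
t=27-32: P3@Q1 runs 5, rem=4, quantum used, demote→Q2. Q0=[] Q1=[] Q2=[P3]
t=32-36: P3@Q2 runs 4, rem=0, completes. Q0=[] Q1=[] Q2=[]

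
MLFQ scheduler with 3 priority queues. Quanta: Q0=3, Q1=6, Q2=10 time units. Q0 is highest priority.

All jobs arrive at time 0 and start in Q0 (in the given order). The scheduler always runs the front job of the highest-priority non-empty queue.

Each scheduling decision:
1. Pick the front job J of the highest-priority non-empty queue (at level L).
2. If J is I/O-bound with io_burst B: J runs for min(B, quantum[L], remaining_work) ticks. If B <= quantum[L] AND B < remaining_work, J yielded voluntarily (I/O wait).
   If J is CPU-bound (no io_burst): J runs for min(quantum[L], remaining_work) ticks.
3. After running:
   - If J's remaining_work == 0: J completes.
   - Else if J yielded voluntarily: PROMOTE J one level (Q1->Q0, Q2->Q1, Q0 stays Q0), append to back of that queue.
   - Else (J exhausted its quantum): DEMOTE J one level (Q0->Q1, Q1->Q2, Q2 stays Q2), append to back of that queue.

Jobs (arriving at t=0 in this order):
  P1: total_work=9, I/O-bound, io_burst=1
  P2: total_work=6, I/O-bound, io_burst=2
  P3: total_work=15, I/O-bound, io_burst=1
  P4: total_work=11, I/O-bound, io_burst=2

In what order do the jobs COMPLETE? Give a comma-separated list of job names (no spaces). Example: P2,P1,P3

t=0-1: P1@Q0 runs 1, rem=8, I/O yield, promote→Q0. Q0=[P2,P3,P4,P1] Q1=[] Q2=[]
t=1-3: P2@Q0 runs 2, rem=4, I/O yield, promote→Q0. Q0=[P3,P4,P1,P2] Q1=[] Q2=[]
t=3-4: P3@Q0 runs 1, rem=14, I/O yield, promote→Q0. Q0=[P4,P1,P2,P3] Q1=[] Q2=[]
t=4-6: P4@Q0 runs 2, rem=9, I/O yield, promote→Q0. Q0=[P1,P2,P3,P4] Q1=[] Q2=[]
t=6-7: P1@Q0 runs 1, rem=7, I/O yield, promote→Q0. Q0=[P2,P3,P4,P1] Q1=[] Q2=[]
t=7-9: P2@Q0 runs 2, rem=2, I/O yield, promote→Q0. Q0=[P3,P4,P1,P2] Q1=[] Q2=[]
t=9-10: P3@Q0 runs 1, rem=13, I/O yield, promote→Q0. Q0=[P4,P1,P2,P3] Q1=[] Q2=[]
t=10-12: P4@Q0 runs 2, rem=7, I/O yield, promote→Q0. Q0=[P1,P2,P3,P4] Q1=[] Q2=[]
t=12-13: P1@Q0 runs 1, rem=6, I/O yield, promote→Q0. Q0=[P2,P3,P4,P1] Q1=[] Q2=[]
t=13-15: P2@Q0 runs 2, rem=0, completes. Q0=[P3,P4,P1] Q1=[] Q2=[]
t=15-16: P3@Q0 runs 1, rem=12, I/O yield, promote→Q0. Q0=[P4,P1,P3] Q1=[] Q2=[]
t=16-18: P4@Q0 runs 2, rem=5, I/O yield, promote→Q0. Q0=[P1,P3,P4] Q1=[] Q2=[]
t=18-19: P1@Q0 runs 1, rem=5, I/O yield, promote→Q0. Q0=[P3,P4,P1] Q1=[] Q2=[]
t=19-20: P3@Q0 runs 1, rem=11, I/O yield, promote→Q0. Q0=[P4,P1,P3] Q1=[] Q2=[]
t=20-22: P4@Q0 runs 2, rem=3, I/O yield, promote→Q0. Q0=[P1,P3,P4] Q1=[] Q2=[]
t=22-23: P1@Q0 runs 1, rem=4, I/O yield, promote→Q0. Q0=[P3,P4,P1] Q1=[] Q2=[]
t=23-24: P3@Q0 runs 1, rem=10, I/O yield, promote→Q0. Q0=[P4,P1,P3] Q1=[] Q2=[]
t=24-26: P4@Q0 runs 2, rem=1, I/O yield, promote→Q0. Q0=[P1,P3,P4] Q1=[] Q2=[]
t=26-27: P1@Q0 runs 1, rem=3, I/O yield, promote→Q0. Q0=[P3,P4,P1] Q1=[] Q2=[]
t=27-28: P3@Q0 runs 1, rem=9, I/O yield, promote→Q0. Q0=[P4,P1,P3] Q1=[] Q2=[]
t=28-29: P4@Q0 runs 1, rem=0, completes. Q0=[P1,P3] Q1=[] Q2=[]
t=29-30: P1@Q0 runs 1, rem=2, I/O yield, promote→Q0. Q0=[P3,P1] Q1=[] Q2=[]
t=30-31: P3@Q0 runs 1, rem=8, I/O yield, promote→Q0. Q0=[P1,P3] Q1=[] Q2=[]
t=31-32: P1@Q0 runs 1, rem=1, I/O yield, promote→Q0. Q0=[P3,P1] Q1=[] Q2=[]
t=32-33: P3@Q0 runs 1, rem=7, I/O yield, promote→Q0. Q0=[P1,P3] Q1=[] Q2=[]
t=33-34: P1@Q0 runs 1, rem=0, completes. Q0=[P3] Q1=[] Q2=[]
t=34-35: P3@Q0 runs 1, rem=6, I/O yield, promote→Q0. Q0=[P3] Q1=[] Q2=[]
t=35-36: P3@Q0 runs 1, rem=5, I/O yield, promote→Q0. Q0=[P3] Q1=[] Q2=[]
t=36-37: P3@Q0 runs 1, rem=4, I/O yield, promote→Q0. Q0=[P3] Q1=[] Q2=[]
t=37-38: P3@Q0 runs 1, rem=3, I/O yield, promote→Q0. Q0=[P3] Q1=[] Q2=[]
t=38-39: P3@Q0 runs 1, rem=2, I/O yield, promote→Q0. Q0=[P3] Q1=[] Q2=[]
t=39-40: P3@Q0 runs 1, rem=1, I/O yield, promote→Q0. Q0=[P3] Q1=[] Q2=[]
t=40-41: P3@Q0 runs 1, rem=0, completes. Q0=[] Q1=[] Q2=[]

Answer: P2,P4,P1,P3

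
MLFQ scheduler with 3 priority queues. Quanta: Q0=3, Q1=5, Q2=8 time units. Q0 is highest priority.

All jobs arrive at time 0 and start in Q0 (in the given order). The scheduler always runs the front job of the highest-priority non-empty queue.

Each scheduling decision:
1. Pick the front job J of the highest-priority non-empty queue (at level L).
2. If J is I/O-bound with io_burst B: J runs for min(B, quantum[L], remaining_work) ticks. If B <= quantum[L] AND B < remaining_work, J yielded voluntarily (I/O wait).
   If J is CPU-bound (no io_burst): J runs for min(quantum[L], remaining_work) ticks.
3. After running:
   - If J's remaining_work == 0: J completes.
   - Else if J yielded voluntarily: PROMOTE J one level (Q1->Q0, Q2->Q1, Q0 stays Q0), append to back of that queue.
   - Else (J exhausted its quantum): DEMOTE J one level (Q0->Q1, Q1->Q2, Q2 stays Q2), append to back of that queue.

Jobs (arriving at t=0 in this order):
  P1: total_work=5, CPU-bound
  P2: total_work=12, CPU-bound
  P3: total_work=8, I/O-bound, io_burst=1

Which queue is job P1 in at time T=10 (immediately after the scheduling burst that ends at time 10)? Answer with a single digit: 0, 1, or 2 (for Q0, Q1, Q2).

t=0-3: P1@Q0 runs 3, rem=2, quantum used, demote→Q1. Q0=[P2,P3] Q1=[P1] Q2=[]
t=3-6: P2@Q0 runs 3, rem=9, quantum used, demote→Q1. Q0=[P3] Q1=[P1,P2] Q2=[]
t=6-7: P3@Q0 runs 1, rem=7, I/O yield, promote→Q0. Q0=[P3] Q1=[P1,P2] Q2=[]
t=7-8: P3@Q0 runs 1, rem=6, I/O yield, promote→Q0. Q0=[P3] Q1=[P1,P2] Q2=[]
t=8-9: P3@Q0 runs 1, rem=5, I/O yield, promote→Q0. Q0=[P3] Q1=[P1,P2] Q2=[]
t=9-10: P3@Q0 runs 1, rem=4, I/O yield, promote→Q0. Q0=[P3] Q1=[P1,P2] Q2=[]
t=10-11: P3@Q0 runs 1, rem=3, I/O yield, promote→Q0. Q0=[P3] Q1=[P1,P2] Q2=[]
t=11-12: P3@Q0 runs 1, rem=2, I/O yield, promote→Q0. Q0=[P3] Q1=[P1,P2] Q2=[]
t=12-13: P3@Q0 runs 1, rem=1, I/O yield, promote→Q0. Q0=[P3] Q1=[P1,P2] Q2=[]
t=13-14: P3@Q0 runs 1, rem=0, completes. Q0=[] Q1=[P1,P2] Q2=[]
t=14-16: P1@Q1 runs 2, rem=0, completes. Q0=[] Q1=[P2] Q2=[]
t=16-21: P2@Q1 runs 5, rem=4, quantum used, demote→Q2. Q0=[] Q1=[] Q2=[P2]
t=21-25: P2@Q2 runs 4, rem=0, completes. Q0=[] Q1=[] Q2=[]

Answer: 1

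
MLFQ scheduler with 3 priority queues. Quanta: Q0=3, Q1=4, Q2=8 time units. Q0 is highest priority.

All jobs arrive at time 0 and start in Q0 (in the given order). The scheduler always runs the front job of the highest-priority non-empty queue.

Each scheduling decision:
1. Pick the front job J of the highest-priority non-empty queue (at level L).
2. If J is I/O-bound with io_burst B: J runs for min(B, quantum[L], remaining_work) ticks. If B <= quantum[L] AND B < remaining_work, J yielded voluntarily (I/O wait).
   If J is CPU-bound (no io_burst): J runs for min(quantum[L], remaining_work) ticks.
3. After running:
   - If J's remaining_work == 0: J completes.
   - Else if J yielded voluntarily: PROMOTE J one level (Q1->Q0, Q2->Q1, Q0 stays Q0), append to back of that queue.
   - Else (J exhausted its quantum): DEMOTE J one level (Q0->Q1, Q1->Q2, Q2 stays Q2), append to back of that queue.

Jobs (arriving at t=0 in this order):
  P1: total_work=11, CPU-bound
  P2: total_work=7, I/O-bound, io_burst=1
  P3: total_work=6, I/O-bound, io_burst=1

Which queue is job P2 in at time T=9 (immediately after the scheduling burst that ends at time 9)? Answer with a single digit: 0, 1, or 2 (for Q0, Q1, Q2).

t=0-3: P1@Q0 runs 3, rem=8, quantum used, demote→Q1. Q0=[P2,P3] Q1=[P1] Q2=[]
t=3-4: P2@Q0 runs 1, rem=6, I/O yield, promote→Q0. Q0=[P3,P2] Q1=[P1] Q2=[]
t=4-5: P3@Q0 runs 1, rem=5, I/O yield, promote→Q0. Q0=[P2,P3] Q1=[P1] Q2=[]
t=5-6: P2@Q0 runs 1, rem=5, I/O yield, promote→Q0. Q0=[P3,P2] Q1=[P1] Q2=[]
t=6-7: P3@Q0 runs 1, rem=4, I/O yield, promote→Q0. Q0=[P2,P3] Q1=[P1] Q2=[]
t=7-8: P2@Q0 runs 1, rem=4, I/O yield, promote→Q0. Q0=[P3,P2] Q1=[P1] Q2=[]
t=8-9: P3@Q0 runs 1, rem=3, I/O yield, promote→Q0. Q0=[P2,P3] Q1=[P1] Q2=[]
t=9-10: P2@Q0 runs 1, rem=3, I/O yield, promote→Q0. Q0=[P3,P2] Q1=[P1] Q2=[]
t=10-11: P3@Q0 runs 1, rem=2, I/O yield, promote→Q0. Q0=[P2,P3] Q1=[P1] Q2=[]
t=11-12: P2@Q0 runs 1, rem=2, I/O yield, promote→Q0. Q0=[P3,P2] Q1=[P1] Q2=[]
t=12-13: P3@Q0 runs 1, rem=1, I/O yield, promote→Q0. Q0=[P2,P3] Q1=[P1] Q2=[]
t=13-14: P2@Q0 runs 1, rem=1, I/O yield, promote→Q0. Q0=[P3,P2] Q1=[P1] Q2=[]
t=14-15: P3@Q0 runs 1, rem=0, completes. Q0=[P2] Q1=[P1] Q2=[]
t=15-16: P2@Q0 runs 1, rem=0, completes. Q0=[] Q1=[P1] Q2=[]
t=16-20: P1@Q1 runs 4, rem=4, quantum used, demote→Q2. Q0=[] Q1=[] Q2=[P1]
t=20-24: P1@Q2 runs 4, rem=0, completes. Q0=[] Q1=[] Q2=[]

Answer: 0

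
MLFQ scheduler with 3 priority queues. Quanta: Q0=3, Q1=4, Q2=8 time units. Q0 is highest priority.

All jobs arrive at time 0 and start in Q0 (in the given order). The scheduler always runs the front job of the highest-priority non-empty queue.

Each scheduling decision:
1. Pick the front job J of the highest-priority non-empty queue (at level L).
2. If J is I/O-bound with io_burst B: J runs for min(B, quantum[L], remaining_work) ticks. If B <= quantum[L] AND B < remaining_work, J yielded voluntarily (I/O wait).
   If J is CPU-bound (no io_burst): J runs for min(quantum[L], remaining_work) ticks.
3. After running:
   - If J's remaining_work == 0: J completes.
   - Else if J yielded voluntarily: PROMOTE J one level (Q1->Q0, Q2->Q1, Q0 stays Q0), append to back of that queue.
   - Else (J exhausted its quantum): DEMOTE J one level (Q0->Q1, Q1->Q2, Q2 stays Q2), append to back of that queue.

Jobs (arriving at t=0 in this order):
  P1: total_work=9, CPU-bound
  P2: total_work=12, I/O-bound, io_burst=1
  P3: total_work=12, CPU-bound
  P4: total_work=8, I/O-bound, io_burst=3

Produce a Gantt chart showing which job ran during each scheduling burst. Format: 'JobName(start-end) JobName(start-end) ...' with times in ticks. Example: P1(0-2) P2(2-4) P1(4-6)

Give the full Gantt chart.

Answer: P1(0-3) P2(3-4) P3(4-7) P4(7-10) P2(10-11) P4(11-14) P2(14-15) P4(15-17) P2(17-18) P2(18-19) P2(19-20) P2(20-21) P2(21-22) P2(22-23) P2(23-24) P2(24-25) P2(25-26) P1(26-30) P3(30-34) P1(34-36) P3(36-41)

Derivation:
t=0-3: P1@Q0 runs 3, rem=6, quantum used, demote→Q1. Q0=[P2,P3,P4] Q1=[P1] Q2=[]
t=3-4: P2@Q0 runs 1, rem=11, I/O yield, promote→Q0. Q0=[P3,P4,P2] Q1=[P1] Q2=[]
t=4-7: P3@Q0 runs 3, rem=9, quantum used, demote→Q1. Q0=[P4,P2] Q1=[P1,P3] Q2=[]
t=7-10: P4@Q0 runs 3, rem=5, I/O yield, promote→Q0. Q0=[P2,P4] Q1=[P1,P3] Q2=[]
t=10-11: P2@Q0 runs 1, rem=10, I/O yield, promote→Q0. Q0=[P4,P2] Q1=[P1,P3] Q2=[]
t=11-14: P4@Q0 runs 3, rem=2, I/O yield, promote→Q0. Q0=[P2,P4] Q1=[P1,P3] Q2=[]
t=14-15: P2@Q0 runs 1, rem=9, I/O yield, promote→Q0. Q0=[P4,P2] Q1=[P1,P3] Q2=[]
t=15-17: P4@Q0 runs 2, rem=0, completes. Q0=[P2] Q1=[P1,P3] Q2=[]
t=17-18: P2@Q0 runs 1, rem=8, I/O yield, promote→Q0. Q0=[P2] Q1=[P1,P3] Q2=[]
t=18-19: P2@Q0 runs 1, rem=7, I/O yield, promote→Q0. Q0=[P2] Q1=[P1,P3] Q2=[]
t=19-20: P2@Q0 runs 1, rem=6, I/O yield, promote→Q0. Q0=[P2] Q1=[P1,P3] Q2=[]
t=20-21: P2@Q0 runs 1, rem=5, I/O yield, promote→Q0. Q0=[P2] Q1=[P1,P3] Q2=[]
t=21-22: P2@Q0 runs 1, rem=4, I/O yield, promote→Q0. Q0=[P2] Q1=[P1,P3] Q2=[]
t=22-23: P2@Q0 runs 1, rem=3, I/O yield, promote→Q0. Q0=[P2] Q1=[P1,P3] Q2=[]
t=23-24: P2@Q0 runs 1, rem=2, I/O yield, promote→Q0. Q0=[P2] Q1=[P1,P3] Q2=[]
t=24-25: P2@Q0 runs 1, rem=1, I/O yield, promote→Q0. Q0=[P2] Q1=[P1,P3] Q2=[]
t=25-26: P2@Q0 runs 1, rem=0, completes. Q0=[] Q1=[P1,P3] Q2=[]
t=26-30: P1@Q1 runs 4, rem=2, quantum used, demote→Q2. Q0=[] Q1=[P3] Q2=[P1]
t=30-34: P3@Q1 runs 4, rem=5, quantum used, demote→Q2. Q0=[] Q1=[] Q2=[P1,P3]
t=34-36: P1@Q2 runs 2, rem=0, completes. Q0=[] Q1=[] Q2=[P3]
t=36-41: P3@Q2 runs 5, rem=0, completes. Q0=[] Q1=[] Q2=[]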